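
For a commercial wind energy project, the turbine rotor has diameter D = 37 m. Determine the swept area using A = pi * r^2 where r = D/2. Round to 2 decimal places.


Compute the rotor radius:
  r = D / 2 = 37 / 2 = 18.5 m
Calculate swept area:
  A = pi * r^2 = pi * 18.5^2
  A = 1075.21 m^2

1075.21


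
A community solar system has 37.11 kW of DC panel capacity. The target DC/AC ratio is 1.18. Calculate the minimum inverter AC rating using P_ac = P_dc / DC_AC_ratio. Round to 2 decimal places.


The inverter AC capacity is determined by the DC/AC ratio.
Given: P_dc = 37.11 kW, DC/AC ratio = 1.18
P_ac = P_dc / ratio = 37.11 / 1.18
P_ac = 31.45 kW

31.45


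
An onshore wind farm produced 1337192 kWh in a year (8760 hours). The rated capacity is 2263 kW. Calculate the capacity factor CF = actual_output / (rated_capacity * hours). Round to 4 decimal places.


Capacity factor = actual output / maximum possible output
Maximum possible = rated * hours = 2263 * 8760 = 19823880 kWh
CF = 1337192 / 19823880
CF = 0.0675

0.0675


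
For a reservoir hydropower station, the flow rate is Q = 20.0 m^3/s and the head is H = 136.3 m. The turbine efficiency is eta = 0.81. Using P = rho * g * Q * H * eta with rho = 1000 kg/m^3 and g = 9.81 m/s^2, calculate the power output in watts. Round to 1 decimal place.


Apply the hydropower formula P = rho * g * Q * H * eta
rho * g = 1000 * 9.81 = 9810.0
P = 9810.0 * 20.0 * 136.3 * 0.81
P = 21661068.6 W

21661068.6


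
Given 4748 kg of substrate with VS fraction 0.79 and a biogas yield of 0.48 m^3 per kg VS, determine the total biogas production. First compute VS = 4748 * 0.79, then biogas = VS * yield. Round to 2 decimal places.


Compute volatile solids:
  VS = mass * VS_fraction = 4748 * 0.79 = 3750.92 kg
Calculate biogas volume:
  Biogas = VS * specific_yield = 3750.92 * 0.48
  Biogas = 1800.44 m^3

1800.44


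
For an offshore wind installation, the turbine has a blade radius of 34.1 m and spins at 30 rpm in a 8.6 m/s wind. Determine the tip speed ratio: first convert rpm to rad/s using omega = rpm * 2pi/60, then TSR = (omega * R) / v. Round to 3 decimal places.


Convert rotational speed to rad/s:
  omega = 30 * 2 * pi / 60 = 3.1416 rad/s
Compute tip speed:
  v_tip = omega * R = 3.1416 * 34.1 = 107.128 m/s
Tip speed ratio:
  TSR = v_tip / v_wind = 107.128 / 8.6 = 12.457

12.457


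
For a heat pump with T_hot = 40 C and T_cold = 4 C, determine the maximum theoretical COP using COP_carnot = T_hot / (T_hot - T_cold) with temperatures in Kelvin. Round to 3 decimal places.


Convert to Kelvin:
  T_hot = 40 + 273.15 = 313.15 K
  T_cold = 4 + 273.15 = 277.15 K
Apply Carnot COP formula:
  COP = T_hot_K / (T_hot_K - T_cold_K) = 313.15 / 36.0
  COP = 8.699

8.699


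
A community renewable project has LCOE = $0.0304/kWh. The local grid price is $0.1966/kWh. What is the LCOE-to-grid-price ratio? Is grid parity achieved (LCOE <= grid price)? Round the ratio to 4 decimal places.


Compare LCOE to grid price:
  LCOE = $0.0304/kWh, Grid price = $0.1966/kWh
  Ratio = LCOE / grid_price = 0.0304 / 0.1966 = 0.1546
  Grid parity achieved (ratio <= 1)? yes

0.1546


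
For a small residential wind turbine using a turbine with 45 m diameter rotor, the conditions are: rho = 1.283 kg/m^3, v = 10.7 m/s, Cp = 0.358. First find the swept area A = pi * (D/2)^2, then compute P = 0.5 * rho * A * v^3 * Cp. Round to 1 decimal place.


Step 1 -- Compute swept area:
  A = pi * (D/2)^2 = pi * (45/2)^2 = 1590.43 m^2
Step 2 -- Apply wind power equation:
  P = 0.5 * rho * A * v^3 * Cp
  v^3 = 10.7^3 = 1225.043
  P = 0.5 * 1.283 * 1590.43 * 1225.043 * 0.358
  P = 447451.5 W

447451.5


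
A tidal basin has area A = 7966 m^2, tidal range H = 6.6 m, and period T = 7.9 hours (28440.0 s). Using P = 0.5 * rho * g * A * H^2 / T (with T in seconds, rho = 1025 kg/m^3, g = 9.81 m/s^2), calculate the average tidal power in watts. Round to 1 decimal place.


Convert period to seconds: T = 7.9 * 3600 = 28440.0 s
H^2 = 6.6^2 = 43.56
P = 0.5 * rho * g * A * H^2 / T
P = 0.5 * 1025 * 9.81 * 7966 * 43.56 / 28440.0
P = 61342.5 W

61342.5


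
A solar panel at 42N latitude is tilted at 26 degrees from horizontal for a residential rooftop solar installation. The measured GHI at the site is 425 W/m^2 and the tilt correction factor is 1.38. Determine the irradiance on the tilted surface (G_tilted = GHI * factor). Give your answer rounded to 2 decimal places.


Identify the given values:
  GHI = 425 W/m^2, tilt correction factor = 1.38
Apply the formula G_tilted = GHI * factor:
  G_tilted = 425 * 1.38
  G_tilted = 586.50 W/m^2

586.50


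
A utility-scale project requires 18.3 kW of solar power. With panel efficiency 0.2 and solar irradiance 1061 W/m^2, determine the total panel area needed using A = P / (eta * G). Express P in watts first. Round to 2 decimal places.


Convert target power to watts: P = 18.3 * 1000 = 18300.0 W
Compute denominator: eta * G = 0.2 * 1061 = 212.2
Required area A = P / (eta * G) = 18300.0 / 212.2
A = 86.24 m^2

86.24


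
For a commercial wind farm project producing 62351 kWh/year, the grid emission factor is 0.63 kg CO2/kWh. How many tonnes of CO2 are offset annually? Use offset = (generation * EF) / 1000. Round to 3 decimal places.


CO2 offset in kg = generation * emission_factor
CO2 offset = 62351 * 0.63 = 39281.13 kg
Convert to tonnes:
  CO2 offset = 39281.13 / 1000 = 39.281 tonnes

39.281


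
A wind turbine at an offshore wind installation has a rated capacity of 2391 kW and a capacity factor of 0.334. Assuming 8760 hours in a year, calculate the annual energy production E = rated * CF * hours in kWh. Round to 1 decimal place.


Annual energy = rated_kW * capacity_factor * hours_per_year
Given: P_rated = 2391 kW, CF = 0.334, hours = 8760
E = 2391 * 0.334 * 8760
E = 6995683.4 kWh

6995683.4


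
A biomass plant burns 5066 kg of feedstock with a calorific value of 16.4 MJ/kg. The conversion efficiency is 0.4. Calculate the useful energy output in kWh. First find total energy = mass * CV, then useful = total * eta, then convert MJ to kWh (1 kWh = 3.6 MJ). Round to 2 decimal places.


Total energy = mass * CV = 5066 * 16.4 = 83082.4 MJ
Useful energy = total * eta = 83082.4 * 0.4 = 33232.96 MJ
Convert to kWh: 33232.96 / 3.6
Useful energy = 9231.38 kWh

9231.38


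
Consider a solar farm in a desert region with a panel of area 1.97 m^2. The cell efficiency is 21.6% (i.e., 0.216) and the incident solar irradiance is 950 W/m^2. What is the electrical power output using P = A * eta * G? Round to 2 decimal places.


Use the solar power formula P = A * eta * G.
Given: A = 1.97 m^2, eta = 0.216, G = 950 W/m^2
P = 1.97 * 0.216 * 950
P = 404.24 W

404.24


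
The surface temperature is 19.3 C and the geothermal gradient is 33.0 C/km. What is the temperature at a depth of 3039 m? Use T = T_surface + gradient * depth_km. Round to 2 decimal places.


Convert depth to km: 3039 / 1000 = 3.039 km
Temperature increase = gradient * depth_km = 33.0 * 3.039 = 100.29 C
Temperature at depth = T_surface + delta_T = 19.3 + 100.29
T = 119.59 C

119.59


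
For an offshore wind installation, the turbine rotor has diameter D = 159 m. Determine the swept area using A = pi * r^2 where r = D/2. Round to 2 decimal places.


Compute the rotor radius:
  r = D / 2 = 159 / 2 = 79.5 m
Calculate swept area:
  A = pi * r^2 = pi * 79.5^2
  A = 19855.65 m^2

19855.65


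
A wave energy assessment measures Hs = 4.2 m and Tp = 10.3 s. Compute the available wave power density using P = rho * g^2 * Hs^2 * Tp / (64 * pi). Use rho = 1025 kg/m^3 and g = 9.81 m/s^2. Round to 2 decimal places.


Apply wave power formula:
  g^2 = 9.81^2 = 96.2361
  Hs^2 = 4.2^2 = 17.64
  Numerator = rho * g^2 * Hs^2 * Tp = 1025 * 96.2361 * 17.64 * 10.3 = 17922462.72
  Denominator = 64 * pi = 201.0619
  P = 17922462.72 / 201.0619 = 89139.02 W/m

89139.02


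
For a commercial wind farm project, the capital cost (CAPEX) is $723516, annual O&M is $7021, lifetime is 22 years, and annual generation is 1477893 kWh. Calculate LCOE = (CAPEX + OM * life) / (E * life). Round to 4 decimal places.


Total cost = CAPEX + OM * lifetime = 723516 + 7021 * 22 = 723516 + 154462 = 877978
Total generation = annual * lifetime = 1477893 * 22 = 32513646 kWh
LCOE = 877978 / 32513646
LCOE = 0.0270 $/kWh

0.0270


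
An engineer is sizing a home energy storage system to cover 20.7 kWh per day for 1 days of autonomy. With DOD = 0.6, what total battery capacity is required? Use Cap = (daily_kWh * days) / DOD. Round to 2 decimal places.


Total energy needed = daily * days = 20.7 * 1 = 20.7 kWh
Account for depth of discharge:
  Cap = total_energy / DOD = 20.7 / 0.6
  Cap = 34.50 kWh

34.50


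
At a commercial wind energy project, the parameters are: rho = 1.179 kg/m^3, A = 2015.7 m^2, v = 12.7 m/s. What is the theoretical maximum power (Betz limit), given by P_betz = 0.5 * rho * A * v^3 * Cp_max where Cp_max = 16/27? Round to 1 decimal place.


The Betz coefficient Cp_max = 16/27 = 0.5926
v^3 = 12.7^3 = 2048.383
P_betz = 0.5 * rho * A * v^3 * Cp_max
P_betz = 0.5 * 1.179 * 2015.7 * 2048.383 * 0.5926
P_betz = 1442371.3 W

1442371.3


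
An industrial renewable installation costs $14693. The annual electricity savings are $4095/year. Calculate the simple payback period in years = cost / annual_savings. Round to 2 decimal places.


Simple payback period = initial cost / annual savings
Payback = 14693 / 4095
Payback = 3.59 years

3.59


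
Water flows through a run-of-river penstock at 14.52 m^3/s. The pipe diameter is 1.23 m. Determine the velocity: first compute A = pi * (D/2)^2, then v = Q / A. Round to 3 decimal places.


Compute pipe cross-sectional area:
  A = pi * (D/2)^2 = pi * (1.23/2)^2 = 1.1882 m^2
Calculate velocity:
  v = Q / A = 14.52 / 1.1882
  v = 12.220 m/s

12.220


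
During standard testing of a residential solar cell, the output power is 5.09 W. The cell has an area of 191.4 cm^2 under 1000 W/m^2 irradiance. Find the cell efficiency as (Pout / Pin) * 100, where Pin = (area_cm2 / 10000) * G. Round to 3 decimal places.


First compute the input power:
  Pin = area_cm2 / 10000 * G = 191.4 / 10000 * 1000 = 19.14 W
Then compute efficiency:
  Efficiency = (Pout / Pin) * 100 = (5.09 / 19.14) * 100
  Efficiency = 26.594%

26.594


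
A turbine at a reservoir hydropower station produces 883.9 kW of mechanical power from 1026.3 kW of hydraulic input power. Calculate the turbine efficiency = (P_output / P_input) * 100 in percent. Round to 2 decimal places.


Turbine efficiency = (output power / input power) * 100
eta = (883.9 / 1026.3) * 100
eta = 86.12%

86.12


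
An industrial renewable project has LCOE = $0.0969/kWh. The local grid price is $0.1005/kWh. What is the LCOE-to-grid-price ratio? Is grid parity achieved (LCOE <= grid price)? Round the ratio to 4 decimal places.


Compare LCOE to grid price:
  LCOE = $0.0969/kWh, Grid price = $0.1005/kWh
  Ratio = LCOE / grid_price = 0.0969 / 0.1005 = 0.9642
  Grid parity achieved (ratio <= 1)? yes

0.9642


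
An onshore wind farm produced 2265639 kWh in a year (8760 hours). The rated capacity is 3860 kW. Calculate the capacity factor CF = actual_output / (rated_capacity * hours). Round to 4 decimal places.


Capacity factor = actual output / maximum possible output
Maximum possible = rated * hours = 3860 * 8760 = 33813600 kWh
CF = 2265639 / 33813600
CF = 0.0670

0.0670


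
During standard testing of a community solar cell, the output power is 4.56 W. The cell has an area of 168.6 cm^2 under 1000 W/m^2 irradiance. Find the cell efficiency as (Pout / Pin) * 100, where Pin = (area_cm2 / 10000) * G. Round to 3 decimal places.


First compute the input power:
  Pin = area_cm2 / 10000 * G = 168.6 / 10000 * 1000 = 16.86 W
Then compute efficiency:
  Efficiency = (Pout / Pin) * 100 = (4.56 / 16.86) * 100
  Efficiency = 27.046%

27.046


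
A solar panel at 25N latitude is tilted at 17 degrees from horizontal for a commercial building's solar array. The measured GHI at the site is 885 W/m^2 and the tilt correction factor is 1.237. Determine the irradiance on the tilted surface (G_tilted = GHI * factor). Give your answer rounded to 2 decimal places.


Identify the given values:
  GHI = 885 W/m^2, tilt correction factor = 1.237
Apply the formula G_tilted = GHI * factor:
  G_tilted = 885 * 1.237
  G_tilted = 1094.75 W/m^2

1094.75


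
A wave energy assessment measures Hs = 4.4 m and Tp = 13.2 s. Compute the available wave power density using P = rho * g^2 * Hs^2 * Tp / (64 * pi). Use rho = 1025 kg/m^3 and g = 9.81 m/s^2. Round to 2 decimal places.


Apply wave power formula:
  g^2 = 9.81^2 = 96.2361
  Hs^2 = 4.4^2 = 19.36
  Numerator = rho * g^2 * Hs^2 * Tp = 1025 * 96.2361 * 19.36 * 13.2 = 25208161.02
  Denominator = 64 * pi = 201.0619
  P = 25208161.02 / 201.0619 = 125375.11 W/m

125375.11


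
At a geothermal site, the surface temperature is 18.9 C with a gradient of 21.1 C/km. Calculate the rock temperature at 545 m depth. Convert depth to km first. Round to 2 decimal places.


Convert depth to km: 545 / 1000 = 0.545 km
Temperature increase = gradient * depth_km = 21.1 * 0.545 = 11.5 C
Temperature at depth = T_surface + delta_T = 18.9 + 11.5
T = 30.40 C

30.40


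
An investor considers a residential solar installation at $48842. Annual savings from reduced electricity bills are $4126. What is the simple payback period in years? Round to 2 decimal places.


Simple payback period = initial cost / annual savings
Payback = 48842 / 4126
Payback = 11.84 years

11.84


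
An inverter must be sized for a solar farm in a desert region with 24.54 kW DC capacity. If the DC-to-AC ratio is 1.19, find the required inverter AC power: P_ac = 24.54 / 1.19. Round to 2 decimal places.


The inverter AC capacity is determined by the DC/AC ratio.
Given: P_dc = 24.54 kW, DC/AC ratio = 1.19
P_ac = P_dc / ratio = 24.54 / 1.19
P_ac = 20.62 kW

20.62


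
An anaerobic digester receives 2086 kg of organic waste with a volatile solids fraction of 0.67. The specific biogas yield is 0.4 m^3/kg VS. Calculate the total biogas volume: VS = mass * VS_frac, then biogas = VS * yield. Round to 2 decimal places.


Compute volatile solids:
  VS = mass * VS_fraction = 2086 * 0.67 = 1397.62 kg
Calculate biogas volume:
  Biogas = VS * specific_yield = 1397.62 * 0.4
  Biogas = 559.05 m^3

559.05


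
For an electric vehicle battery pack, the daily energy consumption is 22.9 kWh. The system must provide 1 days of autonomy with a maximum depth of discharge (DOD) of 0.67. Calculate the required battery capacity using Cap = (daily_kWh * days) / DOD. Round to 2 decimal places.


Total energy needed = daily * days = 22.9 * 1 = 22.9 kWh
Account for depth of discharge:
  Cap = total_energy / DOD = 22.9 / 0.67
  Cap = 34.18 kWh

34.18


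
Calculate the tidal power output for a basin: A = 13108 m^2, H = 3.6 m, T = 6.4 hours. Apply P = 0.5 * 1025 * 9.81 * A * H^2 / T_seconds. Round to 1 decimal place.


Convert period to seconds: T = 6.4 * 3600 = 23040.0 s
H^2 = 3.6^2 = 12.96
P = 0.5 * rho * g * A * H^2 / T
P = 0.5 * 1025 * 9.81 * 13108 * 12.96 / 23040.0
P = 37069.9 W

37069.9


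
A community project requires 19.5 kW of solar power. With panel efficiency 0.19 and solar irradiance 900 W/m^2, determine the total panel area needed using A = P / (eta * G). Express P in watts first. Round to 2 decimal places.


Convert target power to watts: P = 19.5 * 1000 = 19500.0 W
Compute denominator: eta * G = 0.19 * 900 = 171.0
Required area A = P / (eta * G) = 19500.0 / 171.0
A = 114.04 m^2

114.04


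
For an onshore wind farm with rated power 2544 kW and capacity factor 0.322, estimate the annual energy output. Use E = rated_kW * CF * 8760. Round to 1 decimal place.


Annual energy = rated_kW * capacity_factor * hours_per_year
Given: P_rated = 2544 kW, CF = 0.322, hours = 8760
E = 2544 * 0.322 * 8760
E = 7175911.7 kWh

7175911.7


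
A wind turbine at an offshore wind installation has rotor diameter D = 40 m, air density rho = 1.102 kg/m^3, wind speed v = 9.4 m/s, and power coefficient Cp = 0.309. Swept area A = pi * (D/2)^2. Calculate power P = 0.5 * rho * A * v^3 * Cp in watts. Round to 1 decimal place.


Step 1 -- Compute swept area:
  A = pi * (D/2)^2 = pi * (40/2)^2 = 1256.64 m^2
Step 2 -- Apply wind power equation:
  P = 0.5 * rho * A * v^3 * Cp
  v^3 = 9.4^3 = 830.584
  P = 0.5 * 1.102 * 1256.64 * 830.584 * 0.309
  P = 177706.6 W

177706.6


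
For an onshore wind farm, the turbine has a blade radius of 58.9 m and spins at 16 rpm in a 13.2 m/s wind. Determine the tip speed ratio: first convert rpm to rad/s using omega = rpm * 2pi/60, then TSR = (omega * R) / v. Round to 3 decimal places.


Convert rotational speed to rad/s:
  omega = 16 * 2 * pi / 60 = 1.6755 rad/s
Compute tip speed:
  v_tip = omega * R = 1.6755 * 58.9 = 98.688 m/s
Tip speed ratio:
  TSR = v_tip / v_wind = 98.688 / 13.2 = 7.476

7.476


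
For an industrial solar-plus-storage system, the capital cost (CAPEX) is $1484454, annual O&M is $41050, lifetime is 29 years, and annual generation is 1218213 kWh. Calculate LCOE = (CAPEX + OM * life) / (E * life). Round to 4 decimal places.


Total cost = CAPEX + OM * lifetime = 1484454 + 41050 * 29 = 1484454 + 1190450 = 2674904
Total generation = annual * lifetime = 1218213 * 29 = 35328177 kWh
LCOE = 2674904 / 35328177
LCOE = 0.0757 $/kWh

0.0757


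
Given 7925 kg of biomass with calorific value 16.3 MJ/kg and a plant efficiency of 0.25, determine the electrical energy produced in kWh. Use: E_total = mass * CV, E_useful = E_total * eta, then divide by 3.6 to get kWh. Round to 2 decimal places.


Total energy = mass * CV = 7925 * 16.3 = 129177.5 MJ
Useful energy = total * eta = 129177.5 * 0.25 = 32294.38 MJ
Convert to kWh: 32294.38 / 3.6
Useful energy = 8970.66 kWh

8970.66


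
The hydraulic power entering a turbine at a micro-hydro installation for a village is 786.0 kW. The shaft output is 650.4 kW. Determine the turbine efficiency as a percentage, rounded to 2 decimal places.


Turbine efficiency = (output power / input power) * 100
eta = (650.4 / 786.0) * 100
eta = 82.75%

82.75


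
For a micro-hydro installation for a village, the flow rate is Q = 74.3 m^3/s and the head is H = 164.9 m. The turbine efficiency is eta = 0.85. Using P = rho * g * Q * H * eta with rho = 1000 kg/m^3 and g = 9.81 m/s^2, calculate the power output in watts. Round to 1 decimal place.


Apply the hydropower formula P = rho * g * Q * H * eta
rho * g = 1000 * 9.81 = 9810.0
P = 9810.0 * 74.3 * 164.9 * 0.85
P = 102163885.7 W

102163885.7


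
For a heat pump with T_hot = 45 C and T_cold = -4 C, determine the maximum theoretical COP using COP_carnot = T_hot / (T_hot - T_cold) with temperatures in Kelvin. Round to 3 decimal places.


Convert to Kelvin:
  T_hot = 45 + 273.15 = 318.15 K
  T_cold = -4 + 273.15 = 269.15 K
Apply Carnot COP formula:
  COP = T_hot_K / (T_hot_K - T_cold_K) = 318.15 / 49.0
  COP = 6.493

6.493


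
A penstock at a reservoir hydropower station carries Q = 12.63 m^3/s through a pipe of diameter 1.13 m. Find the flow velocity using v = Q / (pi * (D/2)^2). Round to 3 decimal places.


Compute pipe cross-sectional area:
  A = pi * (D/2)^2 = pi * (1.13/2)^2 = 1.0029 m^2
Calculate velocity:
  v = Q / A = 12.63 / 1.0029
  v = 12.594 m/s

12.594


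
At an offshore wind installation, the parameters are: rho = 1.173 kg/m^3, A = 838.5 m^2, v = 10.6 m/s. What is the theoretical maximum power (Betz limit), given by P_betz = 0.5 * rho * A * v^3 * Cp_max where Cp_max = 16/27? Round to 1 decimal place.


The Betz coefficient Cp_max = 16/27 = 0.5926
v^3 = 10.6^3 = 1191.016
P_betz = 0.5 * rho * A * v^3 * Cp_max
P_betz = 0.5 * 1.173 * 838.5 * 1191.016 * 0.5926
P_betz = 347092.2 W

347092.2


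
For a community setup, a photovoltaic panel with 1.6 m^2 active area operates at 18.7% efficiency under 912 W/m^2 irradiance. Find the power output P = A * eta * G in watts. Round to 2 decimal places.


Use the solar power formula P = A * eta * G.
Given: A = 1.6 m^2, eta = 0.187, G = 912 W/m^2
P = 1.6 * 0.187 * 912
P = 272.87 W

272.87


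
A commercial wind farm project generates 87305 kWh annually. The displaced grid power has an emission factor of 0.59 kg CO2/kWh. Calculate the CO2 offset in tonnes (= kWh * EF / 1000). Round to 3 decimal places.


CO2 offset in kg = generation * emission_factor
CO2 offset = 87305 * 0.59 = 51509.95 kg
Convert to tonnes:
  CO2 offset = 51509.95 / 1000 = 51.510 tonnes

51.510


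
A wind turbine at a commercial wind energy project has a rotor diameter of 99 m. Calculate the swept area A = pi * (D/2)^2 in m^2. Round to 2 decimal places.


Compute the rotor radius:
  r = D / 2 = 99 / 2 = 49.5 m
Calculate swept area:
  A = pi * r^2 = pi * 49.5^2
  A = 7697.69 m^2

7697.69


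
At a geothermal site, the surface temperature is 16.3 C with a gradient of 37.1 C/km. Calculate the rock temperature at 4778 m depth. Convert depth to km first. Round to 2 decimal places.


Convert depth to km: 4778 / 1000 = 4.778 km
Temperature increase = gradient * depth_km = 37.1 * 4.778 = 177.26 C
Temperature at depth = T_surface + delta_T = 16.3 + 177.26
T = 193.56 C

193.56


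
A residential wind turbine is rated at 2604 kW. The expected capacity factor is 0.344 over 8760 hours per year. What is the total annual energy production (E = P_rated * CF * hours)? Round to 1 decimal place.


Annual energy = rated_kW * capacity_factor * hours_per_year
Given: P_rated = 2604 kW, CF = 0.344, hours = 8760
E = 2604 * 0.344 * 8760
E = 7846997.8 kWh

7846997.8


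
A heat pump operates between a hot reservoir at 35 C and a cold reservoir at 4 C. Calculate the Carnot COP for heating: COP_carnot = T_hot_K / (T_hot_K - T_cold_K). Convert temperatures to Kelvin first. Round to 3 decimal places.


Convert to Kelvin:
  T_hot = 35 + 273.15 = 308.15 K
  T_cold = 4 + 273.15 = 277.15 K
Apply Carnot COP formula:
  COP = T_hot_K / (T_hot_K - T_cold_K) = 308.15 / 31.0
  COP = 9.940

9.940


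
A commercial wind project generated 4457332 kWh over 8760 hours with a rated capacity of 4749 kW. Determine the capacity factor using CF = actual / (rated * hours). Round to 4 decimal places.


Capacity factor = actual output / maximum possible output
Maximum possible = rated * hours = 4749 * 8760 = 41601240 kWh
CF = 4457332 / 41601240
CF = 0.1071

0.1071


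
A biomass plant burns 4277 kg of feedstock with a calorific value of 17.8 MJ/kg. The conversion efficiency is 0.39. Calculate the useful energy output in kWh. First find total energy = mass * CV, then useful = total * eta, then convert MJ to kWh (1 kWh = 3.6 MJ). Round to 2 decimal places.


Total energy = mass * CV = 4277 * 17.8 = 76130.6 MJ
Useful energy = total * eta = 76130.6 * 0.39 = 29690.93 MJ
Convert to kWh: 29690.93 / 3.6
Useful energy = 8247.48 kWh

8247.48


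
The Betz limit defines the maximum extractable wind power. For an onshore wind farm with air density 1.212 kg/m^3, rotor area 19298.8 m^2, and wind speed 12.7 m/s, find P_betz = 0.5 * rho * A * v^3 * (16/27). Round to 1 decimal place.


The Betz coefficient Cp_max = 16/27 = 0.5926
v^3 = 12.7^3 = 2048.383
P_betz = 0.5 * rho * A * v^3 * Cp_max
P_betz = 0.5 * 1.212 * 19298.8 * 2048.383 * 0.5926
P_betz = 14196141.2 W

14196141.2


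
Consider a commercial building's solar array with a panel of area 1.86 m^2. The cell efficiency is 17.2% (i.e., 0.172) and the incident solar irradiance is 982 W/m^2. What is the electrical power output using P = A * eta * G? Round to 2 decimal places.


Use the solar power formula P = A * eta * G.
Given: A = 1.86 m^2, eta = 0.172, G = 982 W/m^2
P = 1.86 * 0.172 * 982
P = 314.16 W

314.16


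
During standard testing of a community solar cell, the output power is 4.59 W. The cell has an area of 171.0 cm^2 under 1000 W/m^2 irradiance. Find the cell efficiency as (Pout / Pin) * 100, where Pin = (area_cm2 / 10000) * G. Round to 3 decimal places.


First compute the input power:
  Pin = area_cm2 / 10000 * G = 171.0 / 10000 * 1000 = 17.1 W
Then compute efficiency:
  Efficiency = (Pout / Pin) * 100 = (4.59 / 17.1) * 100
  Efficiency = 26.842%

26.842


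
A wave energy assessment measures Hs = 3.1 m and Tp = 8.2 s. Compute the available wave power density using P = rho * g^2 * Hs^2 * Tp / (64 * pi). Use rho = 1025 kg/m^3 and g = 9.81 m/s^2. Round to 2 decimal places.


Apply wave power formula:
  g^2 = 9.81^2 = 96.2361
  Hs^2 = 3.1^2 = 9.61
  Numerator = rho * g^2 * Hs^2 * Tp = 1025 * 96.2361 * 9.61 * 8.2 = 7773187.08
  Denominator = 64 * pi = 201.0619
  P = 7773187.08 / 201.0619 = 38660.66 W/m

38660.66


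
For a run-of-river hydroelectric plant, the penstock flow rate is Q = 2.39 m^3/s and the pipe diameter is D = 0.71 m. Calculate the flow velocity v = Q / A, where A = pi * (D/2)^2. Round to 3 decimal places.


Compute pipe cross-sectional area:
  A = pi * (D/2)^2 = pi * (0.71/2)^2 = 0.3959 m^2
Calculate velocity:
  v = Q / A = 2.39 / 0.3959
  v = 6.037 m/s

6.037


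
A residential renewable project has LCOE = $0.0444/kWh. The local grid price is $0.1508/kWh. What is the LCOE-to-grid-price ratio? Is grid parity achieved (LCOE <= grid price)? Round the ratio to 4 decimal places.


Compare LCOE to grid price:
  LCOE = $0.0444/kWh, Grid price = $0.1508/kWh
  Ratio = LCOE / grid_price = 0.0444 / 0.1508 = 0.2944
  Grid parity achieved (ratio <= 1)? yes

0.2944


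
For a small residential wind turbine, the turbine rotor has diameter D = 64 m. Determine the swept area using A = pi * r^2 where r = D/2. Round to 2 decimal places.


Compute the rotor radius:
  r = D / 2 = 64 / 2 = 32.0 m
Calculate swept area:
  A = pi * r^2 = pi * 32.0^2
  A = 3216.99 m^2

3216.99


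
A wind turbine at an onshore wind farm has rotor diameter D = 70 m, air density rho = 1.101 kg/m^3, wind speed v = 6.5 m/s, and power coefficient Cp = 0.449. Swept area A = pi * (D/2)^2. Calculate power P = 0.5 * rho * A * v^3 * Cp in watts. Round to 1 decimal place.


Step 1 -- Compute swept area:
  A = pi * (D/2)^2 = pi * (70/2)^2 = 3848.45 m^2
Step 2 -- Apply wind power equation:
  P = 0.5 * rho * A * v^3 * Cp
  v^3 = 6.5^3 = 274.625
  P = 0.5 * 1.101 * 3848.45 * 274.625 * 0.449
  P = 261234.0 W

261234.0


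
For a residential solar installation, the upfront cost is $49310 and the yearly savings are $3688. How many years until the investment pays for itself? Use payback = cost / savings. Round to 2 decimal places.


Simple payback period = initial cost / annual savings
Payback = 49310 / 3688
Payback = 13.37 years

13.37


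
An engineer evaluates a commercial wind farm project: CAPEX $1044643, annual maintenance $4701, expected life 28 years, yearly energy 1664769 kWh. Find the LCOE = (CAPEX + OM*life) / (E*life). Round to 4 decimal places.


Total cost = CAPEX + OM * lifetime = 1044643 + 4701 * 28 = 1044643 + 131628 = 1176271
Total generation = annual * lifetime = 1664769 * 28 = 46613532 kWh
LCOE = 1176271 / 46613532
LCOE = 0.0252 $/kWh

0.0252


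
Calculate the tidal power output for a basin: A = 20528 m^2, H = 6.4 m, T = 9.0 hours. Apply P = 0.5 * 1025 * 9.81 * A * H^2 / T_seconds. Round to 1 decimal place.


Convert period to seconds: T = 9.0 * 3600 = 32400.0 s
H^2 = 6.4^2 = 40.96
P = 0.5 * rho * g * A * H^2 / T
P = 0.5 * 1025 * 9.81 * 20528 * 40.96 / 32400.0
P = 130474.1 W

130474.1


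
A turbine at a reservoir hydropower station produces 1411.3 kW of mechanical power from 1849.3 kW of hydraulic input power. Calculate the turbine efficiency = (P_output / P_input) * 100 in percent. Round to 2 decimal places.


Turbine efficiency = (output power / input power) * 100
eta = (1411.3 / 1849.3) * 100
eta = 76.32%

76.32


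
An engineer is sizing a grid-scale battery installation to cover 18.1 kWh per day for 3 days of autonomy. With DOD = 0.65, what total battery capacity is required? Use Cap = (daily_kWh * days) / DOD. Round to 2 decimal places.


Total energy needed = daily * days = 18.1 * 3 = 54.3 kWh
Account for depth of discharge:
  Cap = total_energy / DOD = 54.3 / 0.65
  Cap = 83.54 kWh

83.54


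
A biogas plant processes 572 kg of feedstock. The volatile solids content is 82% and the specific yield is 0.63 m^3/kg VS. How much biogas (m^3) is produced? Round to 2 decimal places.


Compute volatile solids:
  VS = mass * VS_fraction = 572 * 0.82 = 469.04 kg
Calculate biogas volume:
  Biogas = VS * specific_yield = 469.04 * 0.63
  Biogas = 295.50 m^3

295.50


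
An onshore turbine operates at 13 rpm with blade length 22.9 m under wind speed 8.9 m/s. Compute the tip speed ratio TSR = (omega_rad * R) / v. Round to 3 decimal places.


Convert rotational speed to rad/s:
  omega = 13 * 2 * pi / 60 = 1.3614 rad/s
Compute tip speed:
  v_tip = omega * R = 1.3614 * 22.9 = 31.175 m/s
Tip speed ratio:
  TSR = v_tip / v_wind = 31.175 / 8.9 = 3.503

3.503


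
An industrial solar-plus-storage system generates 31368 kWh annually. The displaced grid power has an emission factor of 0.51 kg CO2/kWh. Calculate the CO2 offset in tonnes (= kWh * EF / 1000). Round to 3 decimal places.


CO2 offset in kg = generation * emission_factor
CO2 offset = 31368 * 0.51 = 15997.68 kg
Convert to tonnes:
  CO2 offset = 15997.68 / 1000 = 15.998 tonnes

15.998


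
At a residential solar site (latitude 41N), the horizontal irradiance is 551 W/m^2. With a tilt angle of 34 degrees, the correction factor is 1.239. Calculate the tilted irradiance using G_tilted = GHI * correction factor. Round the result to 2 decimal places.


Identify the given values:
  GHI = 551 W/m^2, tilt correction factor = 1.239
Apply the formula G_tilted = GHI * factor:
  G_tilted = 551 * 1.239
  G_tilted = 682.69 W/m^2

682.69


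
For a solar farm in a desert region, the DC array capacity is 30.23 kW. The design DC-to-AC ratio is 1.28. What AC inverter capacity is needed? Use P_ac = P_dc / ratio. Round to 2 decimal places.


The inverter AC capacity is determined by the DC/AC ratio.
Given: P_dc = 30.23 kW, DC/AC ratio = 1.28
P_ac = P_dc / ratio = 30.23 / 1.28
P_ac = 23.62 kW

23.62


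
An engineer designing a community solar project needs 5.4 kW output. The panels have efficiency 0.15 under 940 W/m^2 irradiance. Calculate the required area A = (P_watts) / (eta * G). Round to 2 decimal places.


Convert target power to watts: P = 5.4 * 1000 = 5400.0 W
Compute denominator: eta * G = 0.15 * 940 = 141.0
Required area A = P / (eta * G) = 5400.0 / 141.0
A = 38.30 m^2

38.30


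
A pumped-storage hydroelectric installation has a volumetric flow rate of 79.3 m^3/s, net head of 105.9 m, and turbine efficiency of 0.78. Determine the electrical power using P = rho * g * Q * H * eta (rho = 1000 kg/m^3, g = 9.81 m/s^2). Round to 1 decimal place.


Apply the hydropower formula P = rho * g * Q * H * eta
rho * g = 1000 * 9.81 = 9810.0
P = 9810.0 * 79.3 * 105.9 * 0.78
P = 64258821.7 W

64258821.7


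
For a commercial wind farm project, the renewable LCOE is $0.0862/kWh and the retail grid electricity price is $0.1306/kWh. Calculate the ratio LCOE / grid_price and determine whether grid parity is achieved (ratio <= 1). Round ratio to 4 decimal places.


Compare LCOE to grid price:
  LCOE = $0.0862/kWh, Grid price = $0.1306/kWh
  Ratio = LCOE / grid_price = 0.0862 / 0.1306 = 0.6600
  Grid parity achieved (ratio <= 1)? yes

0.6600


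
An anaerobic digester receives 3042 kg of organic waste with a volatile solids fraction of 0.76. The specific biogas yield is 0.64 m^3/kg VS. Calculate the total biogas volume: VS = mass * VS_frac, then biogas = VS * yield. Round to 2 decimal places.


Compute volatile solids:
  VS = mass * VS_fraction = 3042 * 0.76 = 2311.92 kg
Calculate biogas volume:
  Biogas = VS * specific_yield = 2311.92 * 0.64
  Biogas = 1479.63 m^3

1479.63


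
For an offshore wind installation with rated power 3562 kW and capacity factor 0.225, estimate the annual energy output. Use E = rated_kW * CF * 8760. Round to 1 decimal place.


Annual energy = rated_kW * capacity_factor * hours_per_year
Given: P_rated = 3562 kW, CF = 0.225, hours = 8760
E = 3562 * 0.225 * 8760
E = 7020702.0 kWh

7020702.0


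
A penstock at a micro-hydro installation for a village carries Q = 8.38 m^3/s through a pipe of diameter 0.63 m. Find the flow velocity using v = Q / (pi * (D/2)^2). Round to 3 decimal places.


Compute pipe cross-sectional area:
  A = pi * (D/2)^2 = pi * (0.63/2)^2 = 0.3117 m^2
Calculate velocity:
  v = Q / A = 8.38 / 0.3117
  v = 26.883 m/s

26.883


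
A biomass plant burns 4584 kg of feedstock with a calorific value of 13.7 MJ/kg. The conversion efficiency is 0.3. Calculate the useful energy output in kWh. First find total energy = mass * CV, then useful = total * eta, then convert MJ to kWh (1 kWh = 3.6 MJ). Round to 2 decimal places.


Total energy = mass * CV = 4584 * 13.7 = 62800.8 MJ
Useful energy = total * eta = 62800.8 * 0.3 = 18840.24 MJ
Convert to kWh: 18840.24 / 3.6
Useful energy = 5233.40 kWh

5233.40


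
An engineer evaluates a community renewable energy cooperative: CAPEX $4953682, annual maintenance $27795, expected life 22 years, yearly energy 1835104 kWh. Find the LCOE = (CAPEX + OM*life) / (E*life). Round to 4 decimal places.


Total cost = CAPEX + OM * lifetime = 4953682 + 27795 * 22 = 4953682 + 611490 = 5565172
Total generation = annual * lifetime = 1835104 * 22 = 40372288 kWh
LCOE = 5565172 / 40372288
LCOE = 0.1378 $/kWh

0.1378


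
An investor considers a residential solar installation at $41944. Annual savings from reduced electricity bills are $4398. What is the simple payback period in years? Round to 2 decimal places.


Simple payback period = initial cost / annual savings
Payback = 41944 / 4398
Payback = 9.54 years

9.54


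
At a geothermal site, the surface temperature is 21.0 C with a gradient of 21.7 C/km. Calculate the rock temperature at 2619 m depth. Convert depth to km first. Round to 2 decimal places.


Convert depth to km: 2619 / 1000 = 2.619 km
Temperature increase = gradient * depth_km = 21.7 * 2.619 = 56.83 C
Temperature at depth = T_surface + delta_T = 21.0 + 56.83
T = 77.83 C

77.83


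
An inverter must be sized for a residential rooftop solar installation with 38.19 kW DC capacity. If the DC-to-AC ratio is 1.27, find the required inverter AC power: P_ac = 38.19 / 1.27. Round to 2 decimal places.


The inverter AC capacity is determined by the DC/AC ratio.
Given: P_dc = 38.19 kW, DC/AC ratio = 1.27
P_ac = P_dc / ratio = 38.19 / 1.27
P_ac = 30.07 kW

30.07


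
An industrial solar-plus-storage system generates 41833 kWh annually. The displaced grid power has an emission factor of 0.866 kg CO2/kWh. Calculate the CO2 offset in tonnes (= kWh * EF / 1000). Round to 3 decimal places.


CO2 offset in kg = generation * emission_factor
CO2 offset = 41833 * 0.866 = 36227.38 kg
Convert to tonnes:
  CO2 offset = 36227.38 / 1000 = 36.227 tonnes

36.227


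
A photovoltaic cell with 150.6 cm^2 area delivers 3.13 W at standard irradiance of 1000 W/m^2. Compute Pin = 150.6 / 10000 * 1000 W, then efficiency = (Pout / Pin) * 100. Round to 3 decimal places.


First compute the input power:
  Pin = area_cm2 / 10000 * G = 150.6 / 10000 * 1000 = 15.06 W
Then compute efficiency:
  Efficiency = (Pout / Pin) * 100 = (3.13 / 15.06) * 100
  Efficiency = 20.784%

20.784


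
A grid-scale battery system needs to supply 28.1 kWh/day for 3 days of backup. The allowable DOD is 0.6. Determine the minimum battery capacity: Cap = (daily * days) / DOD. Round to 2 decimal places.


Total energy needed = daily * days = 28.1 * 3 = 84.3 kWh
Account for depth of discharge:
  Cap = total_energy / DOD = 84.3 / 0.6
  Cap = 140.50 kWh

140.50


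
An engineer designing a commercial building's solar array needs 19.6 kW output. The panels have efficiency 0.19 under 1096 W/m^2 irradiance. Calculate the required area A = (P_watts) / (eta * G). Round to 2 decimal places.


Convert target power to watts: P = 19.6 * 1000 = 19600.0 W
Compute denominator: eta * G = 0.19 * 1096 = 208.24
Required area A = P / (eta * G) = 19600.0 / 208.24
A = 94.12 m^2

94.12


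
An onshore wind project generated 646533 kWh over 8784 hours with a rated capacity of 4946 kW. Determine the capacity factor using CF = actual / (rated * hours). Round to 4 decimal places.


Capacity factor = actual output / maximum possible output
Maximum possible = rated * hours = 4946 * 8784 = 43445664 kWh
CF = 646533 / 43445664
CF = 0.0149

0.0149


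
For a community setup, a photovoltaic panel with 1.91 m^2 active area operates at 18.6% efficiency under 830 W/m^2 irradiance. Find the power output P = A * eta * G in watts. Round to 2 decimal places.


Use the solar power formula P = A * eta * G.
Given: A = 1.91 m^2, eta = 0.186, G = 830 W/m^2
P = 1.91 * 0.186 * 830
P = 294.87 W

294.87


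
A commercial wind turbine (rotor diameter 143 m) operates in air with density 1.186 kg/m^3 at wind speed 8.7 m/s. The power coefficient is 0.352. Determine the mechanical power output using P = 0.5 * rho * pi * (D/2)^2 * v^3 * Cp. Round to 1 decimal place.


Step 1 -- Compute swept area:
  A = pi * (D/2)^2 = pi * (143/2)^2 = 16060.61 m^2
Step 2 -- Apply wind power equation:
  P = 0.5 * rho * A * v^3 * Cp
  v^3 = 8.7^3 = 658.503
  P = 0.5 * 1.186 * 16060.61 * 658.503 * 0.352
  P = 2207583.2 W

2207583.2


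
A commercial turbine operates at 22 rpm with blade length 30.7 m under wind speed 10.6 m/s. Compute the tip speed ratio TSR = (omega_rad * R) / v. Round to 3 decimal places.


Convert rotational speed to rad/s:
  omega = 22 * 2 * pi / 60 = 2.3038 rad/s
Compute tip speed:
  v_tip = omega * R = 2.3038 * 30.7 = 70.728 m/s
Tip speed ratio:
  TSR = v_tip / v_wind = 70.728 / 10.6 = 6.672

6.672


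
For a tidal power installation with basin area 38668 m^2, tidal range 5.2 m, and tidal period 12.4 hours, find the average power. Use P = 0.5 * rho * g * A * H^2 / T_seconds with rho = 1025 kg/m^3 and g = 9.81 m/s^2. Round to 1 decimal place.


Convert period to seconds: T = 12.4 * 3600 = 44640.0 s
H^2 = 5.2^2 = 27.04
P = 0.5 * rho * g * A * H^2 / T
P = 0.5 * 1025 * 9.81 * 38668 * 27.04 / 44640.0
P = 117759.8 W

117759.8


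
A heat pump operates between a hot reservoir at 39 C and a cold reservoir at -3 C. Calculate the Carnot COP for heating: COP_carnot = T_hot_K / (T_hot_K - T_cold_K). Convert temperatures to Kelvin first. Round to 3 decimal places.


Convert to Kelvin:
  T_hot = 39 + 273.15 = 312.15 K
  T_cold = -3 + 273.15 = 270.15 K
Apply Carnot COP formula:
  COP = T_hot_K / (T_hot_K - T_cold_K) = 312.15 / 42.0
  COP = 7.432

7.432


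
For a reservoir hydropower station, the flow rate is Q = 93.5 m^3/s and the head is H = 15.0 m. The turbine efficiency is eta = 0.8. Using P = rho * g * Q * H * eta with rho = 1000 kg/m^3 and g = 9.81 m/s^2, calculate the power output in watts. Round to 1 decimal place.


Apply the hydropower formula P = rho * g * Q * H * eta
rho * g = 1000 * 9.81 = 9810.0
P = 9810.0 * 93.5 * 15.0 * 0.8
P = 11006820.0 W

11006820.0


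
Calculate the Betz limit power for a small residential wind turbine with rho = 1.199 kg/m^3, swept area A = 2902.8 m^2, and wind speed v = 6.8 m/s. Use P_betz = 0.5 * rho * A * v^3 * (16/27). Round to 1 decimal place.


The Betz coefficient Cp_max = 16/27 = 0.5926
v^3 = 6.8^3 = 314.432
P_betz = 0.5 * rho * A * v^3 * Cp_max
P_betz = 0.5 * 1.199 * 2902.8 * 314.432 * 0.5926
P_betz = 324256.9 W

324256.9


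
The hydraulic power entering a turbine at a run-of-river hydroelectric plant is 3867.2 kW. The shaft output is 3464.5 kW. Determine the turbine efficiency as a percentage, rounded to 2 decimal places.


Turbine efficiency = (output power / input power) * 100
eta = (3464.5 / 3867.2) * 100
eta = 89.59%

89.59


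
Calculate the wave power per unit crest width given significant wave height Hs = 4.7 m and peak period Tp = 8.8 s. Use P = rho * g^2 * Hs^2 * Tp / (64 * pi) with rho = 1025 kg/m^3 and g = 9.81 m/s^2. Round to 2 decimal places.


Apply wave power formula:
  g^2 = 9.81^2 = 96.2361
  Hs^2 = 4.7^2 = 22.09
  Numerator = rho * g^2 * Hs^2 * Tp = 1025 * 96.2361 * 22.09 * 8.8 = 19175216.15
  Denominator = 64 * pi = 201.0619
  P = 19175216.15 / 201.0619 = 95369.70 W/m

95369.70
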